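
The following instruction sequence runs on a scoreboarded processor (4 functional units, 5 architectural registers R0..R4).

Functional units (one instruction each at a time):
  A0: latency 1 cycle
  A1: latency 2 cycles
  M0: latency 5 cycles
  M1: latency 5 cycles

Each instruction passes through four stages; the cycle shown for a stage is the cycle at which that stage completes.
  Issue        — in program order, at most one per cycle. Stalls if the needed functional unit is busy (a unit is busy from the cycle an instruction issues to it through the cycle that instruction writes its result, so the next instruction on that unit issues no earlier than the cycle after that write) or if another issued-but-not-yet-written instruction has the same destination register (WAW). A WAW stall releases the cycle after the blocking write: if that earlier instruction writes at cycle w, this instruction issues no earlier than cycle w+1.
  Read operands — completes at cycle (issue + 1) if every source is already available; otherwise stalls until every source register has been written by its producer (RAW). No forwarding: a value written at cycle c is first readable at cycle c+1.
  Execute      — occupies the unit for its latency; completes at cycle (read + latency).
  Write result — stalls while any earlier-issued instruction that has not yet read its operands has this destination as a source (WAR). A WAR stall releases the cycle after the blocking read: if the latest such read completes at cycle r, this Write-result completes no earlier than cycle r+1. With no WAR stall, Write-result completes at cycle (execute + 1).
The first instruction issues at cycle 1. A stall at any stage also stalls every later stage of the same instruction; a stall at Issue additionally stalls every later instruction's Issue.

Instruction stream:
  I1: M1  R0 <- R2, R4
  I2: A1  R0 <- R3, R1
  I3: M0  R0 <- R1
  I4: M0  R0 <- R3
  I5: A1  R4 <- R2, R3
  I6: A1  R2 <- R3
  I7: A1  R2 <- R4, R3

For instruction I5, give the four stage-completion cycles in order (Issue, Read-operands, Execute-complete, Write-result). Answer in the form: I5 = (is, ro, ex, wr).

I5 = (23, 24, 26, 27)

1) issue 1, read 2, done 7, write 8
2) issue 9, read 10, done 12, write 13  <WAW R0: wait I1 write@8>
3) issue 14, read 15, done 20, write 21  <WAW R0: wait I2 write@13>
4) issue 22, read 23, done 28, write 29  <struct: M0 busy until I3 writes@21>
5) issue 23, read 24, done 26, write 27
6) issue 28, read 29, done 31, write 32  <struct: A1 busy until I5 writes@27>
7) issue 33, read 34, done 36, write 37  <struct: A1 busy until I6 writes@32>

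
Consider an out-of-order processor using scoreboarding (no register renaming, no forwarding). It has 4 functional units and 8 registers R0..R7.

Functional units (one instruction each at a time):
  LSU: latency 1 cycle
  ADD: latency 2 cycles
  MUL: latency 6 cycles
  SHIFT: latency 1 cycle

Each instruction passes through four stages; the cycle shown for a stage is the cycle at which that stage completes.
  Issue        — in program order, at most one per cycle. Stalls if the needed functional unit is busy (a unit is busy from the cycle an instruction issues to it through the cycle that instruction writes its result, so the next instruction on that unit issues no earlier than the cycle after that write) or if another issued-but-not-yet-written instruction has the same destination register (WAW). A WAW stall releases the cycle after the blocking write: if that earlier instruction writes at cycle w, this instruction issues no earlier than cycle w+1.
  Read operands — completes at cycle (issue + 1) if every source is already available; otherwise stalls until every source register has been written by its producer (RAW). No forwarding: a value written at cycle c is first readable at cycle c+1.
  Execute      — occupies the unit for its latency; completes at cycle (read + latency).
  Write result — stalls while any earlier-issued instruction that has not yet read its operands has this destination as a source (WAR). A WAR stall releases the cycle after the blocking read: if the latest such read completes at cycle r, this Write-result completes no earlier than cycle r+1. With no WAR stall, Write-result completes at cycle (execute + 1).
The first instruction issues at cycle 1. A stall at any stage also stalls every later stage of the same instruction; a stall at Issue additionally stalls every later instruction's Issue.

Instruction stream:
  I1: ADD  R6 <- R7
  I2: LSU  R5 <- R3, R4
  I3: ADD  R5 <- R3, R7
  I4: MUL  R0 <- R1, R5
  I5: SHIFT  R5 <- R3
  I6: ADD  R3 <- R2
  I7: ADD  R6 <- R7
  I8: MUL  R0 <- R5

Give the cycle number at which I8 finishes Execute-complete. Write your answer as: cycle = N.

cycle = 26

[1] issue I1 (ADD)
[2] I1 read-ops · issue I2 (LSU)
[3] I2 read-ops
[4] I1 finished on ADD · I2 finished on LSU
[5] I1→R6 · I2→R5
[6] issue I3 (ADD)
[7] I3 read-ops · issue I4 (MUL)
[9] I3 finished on ADD
[10] I3→R5
[11] I4 read-ops · issue I5 (SHIFT)
[12] I5 read-ops · issue I6 (ADD)
[13] I5 finished on SHIFT · I6 read-ops
[14] I5→R5
[15] I6 finished on ADD
[16] I6→R3
[17] I4 finished on MUL · issue I7 (ADD)
[18] I4→R0 · I7 read-ops
[19] issue I8 (MUL)
[20] I7 finished on ADD · I8 read-ops
[21] I7→R6
[26] I8 finished on MUL
[27] I8→R0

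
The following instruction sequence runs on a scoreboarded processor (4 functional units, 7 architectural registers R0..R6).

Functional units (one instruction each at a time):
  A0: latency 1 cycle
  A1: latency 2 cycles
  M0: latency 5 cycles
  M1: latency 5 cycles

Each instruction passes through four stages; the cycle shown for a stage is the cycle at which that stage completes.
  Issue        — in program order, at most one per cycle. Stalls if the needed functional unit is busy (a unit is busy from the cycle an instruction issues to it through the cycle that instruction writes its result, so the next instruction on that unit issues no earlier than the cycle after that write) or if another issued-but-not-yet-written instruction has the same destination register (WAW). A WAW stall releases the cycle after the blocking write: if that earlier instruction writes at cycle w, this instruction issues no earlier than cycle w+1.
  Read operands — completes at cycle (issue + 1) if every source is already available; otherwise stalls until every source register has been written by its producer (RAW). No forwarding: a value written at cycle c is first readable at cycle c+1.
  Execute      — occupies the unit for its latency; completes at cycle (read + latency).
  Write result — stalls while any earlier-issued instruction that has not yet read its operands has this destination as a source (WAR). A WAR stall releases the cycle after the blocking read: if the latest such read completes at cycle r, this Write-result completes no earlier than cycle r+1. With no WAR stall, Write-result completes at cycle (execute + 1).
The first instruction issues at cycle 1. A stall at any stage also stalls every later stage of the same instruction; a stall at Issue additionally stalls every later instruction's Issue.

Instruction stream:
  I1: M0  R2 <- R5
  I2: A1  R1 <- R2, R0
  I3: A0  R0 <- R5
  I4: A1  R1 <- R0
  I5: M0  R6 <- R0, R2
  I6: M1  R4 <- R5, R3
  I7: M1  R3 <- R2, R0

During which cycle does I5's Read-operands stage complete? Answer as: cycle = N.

cycle = 15

[I1] 1/2/7/8
[I2] 2/9/11/12  (RAW R2: wait I1 write@8)
[I3] 3/4/5/10  (WAR R0: wait I2 read@9)
[I4] 13/14/16/17  (struct: A1 busy until I2 writes@12)
[I5] 14/15/20/21
[I6] 15/16/21/22
[I7] 23/24/29/30  (struct: M1 busy until I6 writes@22)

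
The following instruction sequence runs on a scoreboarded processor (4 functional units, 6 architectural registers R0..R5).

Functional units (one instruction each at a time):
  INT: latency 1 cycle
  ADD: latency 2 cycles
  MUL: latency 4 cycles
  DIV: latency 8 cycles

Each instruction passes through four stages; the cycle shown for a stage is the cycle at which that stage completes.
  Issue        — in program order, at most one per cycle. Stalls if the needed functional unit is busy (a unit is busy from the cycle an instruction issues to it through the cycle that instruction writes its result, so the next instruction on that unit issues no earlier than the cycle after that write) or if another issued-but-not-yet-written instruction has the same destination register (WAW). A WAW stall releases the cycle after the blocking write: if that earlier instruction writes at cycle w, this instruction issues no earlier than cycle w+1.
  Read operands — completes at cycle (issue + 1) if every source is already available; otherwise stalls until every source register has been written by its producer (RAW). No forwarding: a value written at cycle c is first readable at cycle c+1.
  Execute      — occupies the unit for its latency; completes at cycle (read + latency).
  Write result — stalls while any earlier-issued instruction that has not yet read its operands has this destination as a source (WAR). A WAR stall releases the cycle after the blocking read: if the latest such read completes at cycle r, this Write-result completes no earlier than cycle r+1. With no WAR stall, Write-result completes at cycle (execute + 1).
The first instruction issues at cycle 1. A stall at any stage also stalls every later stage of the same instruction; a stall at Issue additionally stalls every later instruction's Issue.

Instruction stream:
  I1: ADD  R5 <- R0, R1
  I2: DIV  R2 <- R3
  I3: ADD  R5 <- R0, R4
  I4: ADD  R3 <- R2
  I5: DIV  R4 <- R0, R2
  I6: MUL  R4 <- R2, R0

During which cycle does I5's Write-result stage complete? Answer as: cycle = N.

[I1] 1/2/4/5
[I2] 2/3/11/12
[I3] 6/7/9/10  (struct: ADD busy until I1 writes@5)
[I4] 11/13/15/16  (struct: ADD busy until I3 writes@10; RAW R2: wait I2 write@12)
[I5] 13/14/22/23  (struct: DIV busy until I2 writes@12)
[I6] 24/25/29/30  (WAW R4: wait I5 write@23)

cycle = 23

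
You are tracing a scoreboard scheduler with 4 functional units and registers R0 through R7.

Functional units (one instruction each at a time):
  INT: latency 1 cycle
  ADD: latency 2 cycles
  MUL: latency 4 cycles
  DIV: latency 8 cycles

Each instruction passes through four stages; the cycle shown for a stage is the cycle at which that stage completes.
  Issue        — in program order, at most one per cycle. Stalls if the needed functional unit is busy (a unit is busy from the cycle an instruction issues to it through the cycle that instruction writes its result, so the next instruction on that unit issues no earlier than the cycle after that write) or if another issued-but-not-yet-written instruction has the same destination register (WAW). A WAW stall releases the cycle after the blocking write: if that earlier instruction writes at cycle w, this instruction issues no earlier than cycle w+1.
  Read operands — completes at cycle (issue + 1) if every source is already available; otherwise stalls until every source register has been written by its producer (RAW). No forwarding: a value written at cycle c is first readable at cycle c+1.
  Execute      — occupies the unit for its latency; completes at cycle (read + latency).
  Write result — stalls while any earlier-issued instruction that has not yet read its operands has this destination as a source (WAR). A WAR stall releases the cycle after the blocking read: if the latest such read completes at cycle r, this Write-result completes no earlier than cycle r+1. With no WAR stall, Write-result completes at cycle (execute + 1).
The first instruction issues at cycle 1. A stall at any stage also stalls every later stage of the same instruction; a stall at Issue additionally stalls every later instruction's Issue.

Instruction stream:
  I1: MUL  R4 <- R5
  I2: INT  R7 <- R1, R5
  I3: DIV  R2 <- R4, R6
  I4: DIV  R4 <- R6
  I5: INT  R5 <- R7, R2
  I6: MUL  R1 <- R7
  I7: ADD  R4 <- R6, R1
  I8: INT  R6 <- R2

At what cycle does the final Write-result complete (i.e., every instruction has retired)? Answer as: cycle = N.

I1: IS=1 RO=2 EX=6 WR=7
I2: IS=2 RO=3 EX=4 WR=5
I3: IS=3 RO=8 EX=16 WR=17  [RAW R4: wait I1 write@7]
I4: IS=18 RO=19 EX=27 WR=28  [struct: DIV busy until I3 writes@17]
I5: IS=19 RO=20 EX=21 WR=22
I6: IS=20 RO=21 EX=25 WR=26
I7: IS=29 RO=30 EX=32 WR=33  [WAW R4: wait I4 write@28]
I8: IS=30 RO=31 EX=32 WR=33

cycle = 33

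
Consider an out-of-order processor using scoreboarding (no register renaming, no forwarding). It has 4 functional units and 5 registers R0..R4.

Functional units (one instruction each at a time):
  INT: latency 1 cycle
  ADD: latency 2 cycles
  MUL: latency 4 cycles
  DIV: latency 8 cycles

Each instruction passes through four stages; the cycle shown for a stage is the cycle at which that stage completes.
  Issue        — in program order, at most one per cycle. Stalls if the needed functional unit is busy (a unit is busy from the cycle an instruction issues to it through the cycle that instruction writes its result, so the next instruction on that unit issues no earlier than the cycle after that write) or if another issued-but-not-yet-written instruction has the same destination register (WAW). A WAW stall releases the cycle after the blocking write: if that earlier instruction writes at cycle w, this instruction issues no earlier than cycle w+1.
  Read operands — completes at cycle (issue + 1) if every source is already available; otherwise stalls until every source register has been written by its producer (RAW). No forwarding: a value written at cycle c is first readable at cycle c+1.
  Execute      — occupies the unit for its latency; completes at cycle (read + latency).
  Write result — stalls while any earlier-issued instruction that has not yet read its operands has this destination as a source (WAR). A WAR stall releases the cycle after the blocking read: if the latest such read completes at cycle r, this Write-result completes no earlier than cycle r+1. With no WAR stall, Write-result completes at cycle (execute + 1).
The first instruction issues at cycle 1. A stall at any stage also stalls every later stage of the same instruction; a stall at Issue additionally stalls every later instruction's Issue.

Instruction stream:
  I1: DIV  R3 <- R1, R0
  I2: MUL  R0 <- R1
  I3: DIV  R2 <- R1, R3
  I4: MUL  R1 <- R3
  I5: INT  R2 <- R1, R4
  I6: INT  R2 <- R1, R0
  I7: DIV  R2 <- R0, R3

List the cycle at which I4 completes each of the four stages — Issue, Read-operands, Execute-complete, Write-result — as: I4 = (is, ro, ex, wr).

I4 = (13, 14, 18, 19)

t=1  I1 issues→DIV
t=2  I1 reads, I2 issues→MUL
t=3  I2 reads
t=7  I2 exec-done
t=8  I2 writes R0
t=10  I1 exec-done
t=11  I1 writes R3
t=12  I3 issues→DIV
t=13  I3 reads, I4 issues→MUL
t=14  I4 reads
t=18  I4 exec-done
t=19  I4 writes R1
t=21  I3 exec-done
t=22  I3 writes R2
t=23  I5 issues→INT
t=24  I5 reads
t=25  I5 exec-done
t=26  I5 writes R2
t=27  I6 issues→INT
t=28  I6 reads
t=29  I6 exec-done
t=30  I6 writes R2
t=31  I7 issues→DIV
t=32  I7 reads
t=40  I7 exec-done
t=41  I7 writes R2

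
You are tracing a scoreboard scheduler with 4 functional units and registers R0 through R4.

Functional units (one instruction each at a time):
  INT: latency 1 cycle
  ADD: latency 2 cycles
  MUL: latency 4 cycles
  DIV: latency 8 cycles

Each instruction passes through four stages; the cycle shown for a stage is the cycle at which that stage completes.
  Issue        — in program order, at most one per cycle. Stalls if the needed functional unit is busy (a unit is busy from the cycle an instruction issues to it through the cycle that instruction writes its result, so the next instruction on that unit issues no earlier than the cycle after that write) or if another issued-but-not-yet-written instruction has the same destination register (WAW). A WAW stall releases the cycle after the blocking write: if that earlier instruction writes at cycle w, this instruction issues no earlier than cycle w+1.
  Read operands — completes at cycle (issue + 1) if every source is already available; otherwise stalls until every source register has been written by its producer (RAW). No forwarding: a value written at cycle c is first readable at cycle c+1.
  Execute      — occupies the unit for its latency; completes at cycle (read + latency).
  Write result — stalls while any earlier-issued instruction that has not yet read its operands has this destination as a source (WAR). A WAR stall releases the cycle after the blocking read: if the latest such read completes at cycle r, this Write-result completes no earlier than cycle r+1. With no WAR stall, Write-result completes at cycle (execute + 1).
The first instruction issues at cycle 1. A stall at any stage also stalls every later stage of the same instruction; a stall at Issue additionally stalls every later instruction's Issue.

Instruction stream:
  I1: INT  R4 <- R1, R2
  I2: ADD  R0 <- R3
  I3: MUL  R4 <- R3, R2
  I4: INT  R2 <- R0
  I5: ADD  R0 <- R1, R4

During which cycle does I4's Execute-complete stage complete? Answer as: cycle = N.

1) issue 1, read 2, done 3, write 4
2) issue 2, read 3, done 5, write 6
3) issue 5, read 6, done 10, write 11  <WAW R4: wait I1 write@4>
4) issue 6, read 7, done 8, write 9
5) issue 7, read 12, done 14, write 15  <RAW R4: wait I3 write@11>

cycle = 8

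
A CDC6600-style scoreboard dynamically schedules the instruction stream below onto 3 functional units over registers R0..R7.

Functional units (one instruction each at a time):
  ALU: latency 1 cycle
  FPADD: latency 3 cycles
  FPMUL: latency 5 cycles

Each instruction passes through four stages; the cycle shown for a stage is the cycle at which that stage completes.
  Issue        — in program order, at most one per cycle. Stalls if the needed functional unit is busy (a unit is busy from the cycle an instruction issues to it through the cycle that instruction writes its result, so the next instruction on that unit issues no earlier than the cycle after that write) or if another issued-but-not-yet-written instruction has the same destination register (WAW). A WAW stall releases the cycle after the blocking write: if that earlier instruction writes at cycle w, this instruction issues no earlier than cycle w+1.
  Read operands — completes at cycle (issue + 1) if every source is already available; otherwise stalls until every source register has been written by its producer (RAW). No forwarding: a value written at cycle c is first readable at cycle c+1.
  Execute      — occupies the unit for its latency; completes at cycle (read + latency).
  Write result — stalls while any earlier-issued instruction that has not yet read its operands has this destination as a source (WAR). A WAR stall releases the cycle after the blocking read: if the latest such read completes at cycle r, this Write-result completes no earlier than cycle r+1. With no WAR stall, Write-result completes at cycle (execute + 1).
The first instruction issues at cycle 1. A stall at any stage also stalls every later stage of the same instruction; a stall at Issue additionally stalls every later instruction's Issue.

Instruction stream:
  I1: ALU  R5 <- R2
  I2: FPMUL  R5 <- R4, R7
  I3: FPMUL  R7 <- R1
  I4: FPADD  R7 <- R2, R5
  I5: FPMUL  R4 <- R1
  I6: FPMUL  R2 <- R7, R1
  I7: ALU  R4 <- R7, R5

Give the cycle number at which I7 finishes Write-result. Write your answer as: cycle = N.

1) issue 1, read 2, done 3, write 4
2) issue 5, read 6, done 11, write 12  <WAW R5: wait I1 write@4>
3) issue 13, read 14, done 19, write 20  <struct: FPMUL busy until I2 writes@12>
4) issue 21, read 22, done 25, write 26  <WAW R7: wait I3 write@20>
5) issue 22, read 23, done 28, write 29
6) issue 30, read 31, done 36, write 37  <struct: FPMUL busy until I5 writes@29>
7) issue 31, read 32, done 33, write 34

cycle = 34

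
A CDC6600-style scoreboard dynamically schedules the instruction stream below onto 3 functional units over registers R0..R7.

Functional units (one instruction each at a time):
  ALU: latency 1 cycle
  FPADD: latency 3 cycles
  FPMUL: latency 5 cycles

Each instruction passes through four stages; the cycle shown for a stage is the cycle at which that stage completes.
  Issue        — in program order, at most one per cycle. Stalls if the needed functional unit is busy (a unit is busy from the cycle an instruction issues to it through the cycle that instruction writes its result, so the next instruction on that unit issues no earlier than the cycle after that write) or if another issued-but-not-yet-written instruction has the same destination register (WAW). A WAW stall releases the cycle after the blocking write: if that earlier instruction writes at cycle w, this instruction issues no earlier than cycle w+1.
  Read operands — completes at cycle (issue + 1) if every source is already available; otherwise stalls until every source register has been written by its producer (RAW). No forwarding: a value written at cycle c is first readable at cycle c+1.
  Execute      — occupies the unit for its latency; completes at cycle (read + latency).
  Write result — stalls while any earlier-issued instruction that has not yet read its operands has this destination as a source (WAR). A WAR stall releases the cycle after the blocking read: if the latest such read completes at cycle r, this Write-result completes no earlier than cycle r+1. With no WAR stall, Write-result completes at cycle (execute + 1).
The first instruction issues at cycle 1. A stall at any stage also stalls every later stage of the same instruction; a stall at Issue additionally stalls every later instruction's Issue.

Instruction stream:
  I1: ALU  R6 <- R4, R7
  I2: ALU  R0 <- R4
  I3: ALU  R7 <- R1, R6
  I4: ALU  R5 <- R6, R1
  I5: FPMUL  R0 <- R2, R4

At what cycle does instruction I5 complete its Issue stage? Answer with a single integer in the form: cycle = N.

cycle = 14

[1] I1 issues→ALU
[2] I1 reads
[3] I1 exec-done
[4] I1 writes R6
[5] I2 issues→ALU
[6] I2 reads
[7] I2 exec-done
[8] I2 writes R0
[9] I3 issues→ALU
[10] I3 reads
[11] I3 exec-done
[12] I3 writes R7
[13] I4 issues→ALU
[14] I4 reads, I5 issues→FPMUL
[15] I4 exec-done, I5 reads
[16] I4 writes R5
[20] I5 exec-done
[21] I5 writes R0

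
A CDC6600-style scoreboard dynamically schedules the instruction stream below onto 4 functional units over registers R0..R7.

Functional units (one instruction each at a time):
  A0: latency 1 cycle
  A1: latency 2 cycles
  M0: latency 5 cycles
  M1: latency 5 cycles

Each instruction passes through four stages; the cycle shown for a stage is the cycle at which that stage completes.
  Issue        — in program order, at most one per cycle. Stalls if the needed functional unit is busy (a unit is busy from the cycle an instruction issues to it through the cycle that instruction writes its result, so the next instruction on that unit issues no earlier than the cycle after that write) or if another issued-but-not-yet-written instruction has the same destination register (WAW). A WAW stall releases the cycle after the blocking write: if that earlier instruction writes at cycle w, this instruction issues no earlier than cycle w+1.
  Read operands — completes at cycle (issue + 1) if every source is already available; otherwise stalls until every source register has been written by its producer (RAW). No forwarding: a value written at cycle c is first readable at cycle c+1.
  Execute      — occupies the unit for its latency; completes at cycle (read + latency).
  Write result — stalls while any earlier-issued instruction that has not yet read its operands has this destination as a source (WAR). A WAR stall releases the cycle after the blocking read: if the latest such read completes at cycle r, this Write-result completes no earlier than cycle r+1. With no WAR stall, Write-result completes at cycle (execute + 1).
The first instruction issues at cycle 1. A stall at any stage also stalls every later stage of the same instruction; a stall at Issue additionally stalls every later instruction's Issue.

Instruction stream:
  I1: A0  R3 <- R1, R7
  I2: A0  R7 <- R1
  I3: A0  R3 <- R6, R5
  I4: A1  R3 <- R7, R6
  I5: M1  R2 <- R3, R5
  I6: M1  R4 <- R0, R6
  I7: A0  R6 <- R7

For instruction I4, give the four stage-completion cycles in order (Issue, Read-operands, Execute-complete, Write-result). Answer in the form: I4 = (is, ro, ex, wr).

I4 = (13, 14, 16, 17)

I1 -> (1, 2, 3, 4)
I2 -> (5, 6, 7, 8)  // struct: A0 busy until I1 writes@4
I3 -> (9, 10, 11, 12)  // struct: A0 busy until I2 writes@8
I4 -> (13, 14, 16, 17)  // WAW R3: wait I3 write@12
I5 -> (14, 18, 23, 24)  // RAW R3: wait I4 write@17
I6 -> (25, 26, 31, 32)  // struct: M1 busy until I5 writes@24
I7 -> (26, 27, 28, 29)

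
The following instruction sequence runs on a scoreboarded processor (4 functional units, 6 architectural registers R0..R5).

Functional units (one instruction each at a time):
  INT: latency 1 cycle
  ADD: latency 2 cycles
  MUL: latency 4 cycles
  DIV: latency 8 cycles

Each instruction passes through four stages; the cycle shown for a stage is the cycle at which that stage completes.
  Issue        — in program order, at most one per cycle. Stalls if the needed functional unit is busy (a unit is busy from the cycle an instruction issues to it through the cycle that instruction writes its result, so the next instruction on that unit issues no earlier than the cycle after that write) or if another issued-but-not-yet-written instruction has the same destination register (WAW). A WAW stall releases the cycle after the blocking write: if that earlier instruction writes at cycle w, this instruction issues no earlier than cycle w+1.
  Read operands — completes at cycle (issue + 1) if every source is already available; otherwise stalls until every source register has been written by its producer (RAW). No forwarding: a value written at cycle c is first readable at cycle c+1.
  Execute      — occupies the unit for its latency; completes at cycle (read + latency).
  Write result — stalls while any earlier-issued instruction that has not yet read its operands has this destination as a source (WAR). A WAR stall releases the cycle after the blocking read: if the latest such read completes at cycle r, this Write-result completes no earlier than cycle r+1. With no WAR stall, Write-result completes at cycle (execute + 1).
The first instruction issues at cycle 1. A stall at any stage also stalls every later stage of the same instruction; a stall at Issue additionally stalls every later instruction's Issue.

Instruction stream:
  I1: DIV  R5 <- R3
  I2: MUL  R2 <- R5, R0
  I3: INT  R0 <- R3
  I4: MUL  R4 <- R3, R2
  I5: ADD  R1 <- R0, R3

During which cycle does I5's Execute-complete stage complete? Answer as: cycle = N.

cycle = 22

I1  is:1  ro:2  ex:10  wr:11
I2  is:2  ro:12  ex:16  wr:17  — RAW R5: wait I1 write@11
I3  is:3  ro:4  ex:5  wr:13  — WAR R0: wait I2 read@12
I4  is:18  ro:19  ex:23  wr:24  — struct: MUL busy until I2 writes@17
I5  is:19  ro:20  ex:22  wr:23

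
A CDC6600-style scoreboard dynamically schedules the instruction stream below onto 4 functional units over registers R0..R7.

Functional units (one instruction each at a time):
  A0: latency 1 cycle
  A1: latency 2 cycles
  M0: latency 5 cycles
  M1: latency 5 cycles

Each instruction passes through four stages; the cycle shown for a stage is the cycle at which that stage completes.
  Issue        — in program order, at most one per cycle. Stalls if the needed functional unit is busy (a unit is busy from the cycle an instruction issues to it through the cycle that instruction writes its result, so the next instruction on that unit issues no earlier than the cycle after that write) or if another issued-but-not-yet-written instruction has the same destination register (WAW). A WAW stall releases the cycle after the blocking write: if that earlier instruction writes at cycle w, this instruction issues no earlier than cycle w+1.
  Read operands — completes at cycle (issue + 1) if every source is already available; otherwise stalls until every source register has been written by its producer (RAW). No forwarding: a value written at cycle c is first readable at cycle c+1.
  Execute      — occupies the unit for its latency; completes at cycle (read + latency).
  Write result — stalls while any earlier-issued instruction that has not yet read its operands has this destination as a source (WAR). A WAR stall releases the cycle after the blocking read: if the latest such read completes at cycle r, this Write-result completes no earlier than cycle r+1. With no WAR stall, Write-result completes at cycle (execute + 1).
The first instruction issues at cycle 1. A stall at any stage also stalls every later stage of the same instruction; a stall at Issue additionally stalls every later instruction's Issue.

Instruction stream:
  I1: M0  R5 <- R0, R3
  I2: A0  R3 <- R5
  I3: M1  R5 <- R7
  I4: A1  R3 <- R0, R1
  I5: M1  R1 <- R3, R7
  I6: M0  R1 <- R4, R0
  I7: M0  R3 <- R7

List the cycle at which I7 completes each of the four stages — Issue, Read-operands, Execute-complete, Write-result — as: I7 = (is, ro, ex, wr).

I1: IS=1 RO=2 EX=7 WR=8
I2: IS=2 RO=9 EX=10 WR=11  [RAW R5: wait I1 write@8]
I3: IS=9 RO=10 EX=15 WR=16  [WAW R5: wait I1 write@8]
I4: IS=12 RO=13 EX=15 WR=16  [WAW R3: wait I2 write@11]
I5: IS=17 RO=18 EX=23 WR=24  [struct: M1 busy until I3 writes@16]
I6: IS=25 RO=26 EX=31 WR=32  [WAW R1: wait I5 write@24]
I7: IS=33 RO=34 EX=39 WR=40  [struct: M0 busy until I6 writes@32]

I7 = (33, 34, 39, 40)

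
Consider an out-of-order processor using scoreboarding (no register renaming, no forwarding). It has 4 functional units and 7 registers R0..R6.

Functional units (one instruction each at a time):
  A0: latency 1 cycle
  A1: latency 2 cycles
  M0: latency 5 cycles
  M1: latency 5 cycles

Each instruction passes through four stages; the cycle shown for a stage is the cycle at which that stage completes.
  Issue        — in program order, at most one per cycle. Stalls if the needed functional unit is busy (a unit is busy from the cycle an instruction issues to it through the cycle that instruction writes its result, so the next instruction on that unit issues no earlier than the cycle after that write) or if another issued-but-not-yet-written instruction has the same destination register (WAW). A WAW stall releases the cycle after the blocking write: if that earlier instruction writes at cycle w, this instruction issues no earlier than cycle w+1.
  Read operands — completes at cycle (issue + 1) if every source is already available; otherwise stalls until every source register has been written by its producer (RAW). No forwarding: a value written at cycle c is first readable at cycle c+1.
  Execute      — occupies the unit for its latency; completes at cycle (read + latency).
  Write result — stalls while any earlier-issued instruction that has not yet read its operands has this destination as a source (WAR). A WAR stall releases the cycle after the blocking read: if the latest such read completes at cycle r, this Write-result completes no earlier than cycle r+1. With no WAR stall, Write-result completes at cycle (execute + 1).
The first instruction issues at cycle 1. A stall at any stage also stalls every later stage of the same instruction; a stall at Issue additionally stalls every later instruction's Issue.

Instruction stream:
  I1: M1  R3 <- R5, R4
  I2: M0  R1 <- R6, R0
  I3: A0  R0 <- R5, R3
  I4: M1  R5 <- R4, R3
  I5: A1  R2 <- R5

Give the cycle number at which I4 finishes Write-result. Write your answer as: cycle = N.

  I1 | 1 | 2 | 7 | 8
  I2 | 2 | 3 | 8 | 9
  I3 | 3 | 9 | 10 | 11   RAW R3: wait I1 write@8
  I4 | 9 | 10 | 15 | 16   struct: M1 busy until I1 writes@8
  I5 | 10 | 17 | 19 | 20   RAW R5: wait I4 write@16

cycle = 16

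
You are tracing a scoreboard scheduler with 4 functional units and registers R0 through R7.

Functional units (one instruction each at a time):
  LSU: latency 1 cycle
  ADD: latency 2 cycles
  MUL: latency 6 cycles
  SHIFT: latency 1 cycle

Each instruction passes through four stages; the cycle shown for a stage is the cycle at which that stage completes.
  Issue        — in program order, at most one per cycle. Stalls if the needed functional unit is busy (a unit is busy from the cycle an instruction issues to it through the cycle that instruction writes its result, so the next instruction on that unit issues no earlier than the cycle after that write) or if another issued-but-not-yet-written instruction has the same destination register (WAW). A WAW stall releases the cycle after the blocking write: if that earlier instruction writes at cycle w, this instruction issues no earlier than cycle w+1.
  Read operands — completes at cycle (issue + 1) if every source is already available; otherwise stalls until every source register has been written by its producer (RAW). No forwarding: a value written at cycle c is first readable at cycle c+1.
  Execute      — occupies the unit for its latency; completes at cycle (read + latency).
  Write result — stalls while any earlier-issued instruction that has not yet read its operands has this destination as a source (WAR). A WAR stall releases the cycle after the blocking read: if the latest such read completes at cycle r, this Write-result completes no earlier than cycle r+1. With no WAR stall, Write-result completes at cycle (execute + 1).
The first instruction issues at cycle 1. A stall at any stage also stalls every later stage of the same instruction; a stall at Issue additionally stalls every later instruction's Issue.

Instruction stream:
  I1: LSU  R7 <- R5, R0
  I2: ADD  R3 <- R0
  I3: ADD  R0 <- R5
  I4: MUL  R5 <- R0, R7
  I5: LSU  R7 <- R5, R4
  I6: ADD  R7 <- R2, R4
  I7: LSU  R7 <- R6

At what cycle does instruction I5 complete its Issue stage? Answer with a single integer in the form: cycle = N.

I1 -> (1, 2, 3, 4)
I2 -> (2, 3, 5, 6)
I3 -> (7, 8, 10, 11)  // struct: ADD busy until I2 writes@6
I4 -> (8, 12, 18, 19)  // RAW R0: wait I3 write@11
I5 -> (9, 20, 21, 22)  // RAW R5: wait I4 write@19
I6 -> (23, 24, 26, 27)  // WAW R7: wait I5 write@22
I7 -> (28, 29, 30, 31)  // WAW R7: wait I6 write@27

cycle = 9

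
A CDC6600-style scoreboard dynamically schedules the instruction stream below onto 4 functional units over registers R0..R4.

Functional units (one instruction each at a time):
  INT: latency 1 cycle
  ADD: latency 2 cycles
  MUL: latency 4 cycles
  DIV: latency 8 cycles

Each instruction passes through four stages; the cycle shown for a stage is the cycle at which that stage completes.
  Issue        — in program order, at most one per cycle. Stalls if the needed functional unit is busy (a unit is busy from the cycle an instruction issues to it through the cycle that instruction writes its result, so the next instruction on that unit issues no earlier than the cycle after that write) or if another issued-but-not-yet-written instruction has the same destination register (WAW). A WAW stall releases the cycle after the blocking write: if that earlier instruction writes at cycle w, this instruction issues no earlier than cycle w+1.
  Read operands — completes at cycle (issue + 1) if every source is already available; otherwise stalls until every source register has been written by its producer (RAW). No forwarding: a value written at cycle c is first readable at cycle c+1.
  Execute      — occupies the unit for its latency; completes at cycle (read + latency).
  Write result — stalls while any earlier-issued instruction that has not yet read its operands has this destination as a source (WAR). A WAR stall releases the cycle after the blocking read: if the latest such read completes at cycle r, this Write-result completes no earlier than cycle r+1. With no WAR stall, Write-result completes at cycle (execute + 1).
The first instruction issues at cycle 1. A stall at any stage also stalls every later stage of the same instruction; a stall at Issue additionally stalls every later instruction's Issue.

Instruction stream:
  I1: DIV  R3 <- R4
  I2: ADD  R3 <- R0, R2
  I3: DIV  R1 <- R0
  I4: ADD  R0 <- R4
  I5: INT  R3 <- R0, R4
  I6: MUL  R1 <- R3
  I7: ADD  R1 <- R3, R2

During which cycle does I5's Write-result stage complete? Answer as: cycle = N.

I1 -> (1, 2, 10, 11)
I2 -> (12, 13, 15, 16)  // WAW R3: wait I1 write@11
I3 -> (13, 14, 22, 23)
I4 -> (17, 18, 20, 21)  // struct: ADD busy until I2 writes@16
I5 -> (18, 22, 23, 24)  // RAW R0: wait I4 write@21
I6 -> (24, 25, 29, 30)  // WAW R1: wait I3 write@23
I7 -> (31, 32, 34, 35)  // WAW R1: wait I6 write@30

cycle = 24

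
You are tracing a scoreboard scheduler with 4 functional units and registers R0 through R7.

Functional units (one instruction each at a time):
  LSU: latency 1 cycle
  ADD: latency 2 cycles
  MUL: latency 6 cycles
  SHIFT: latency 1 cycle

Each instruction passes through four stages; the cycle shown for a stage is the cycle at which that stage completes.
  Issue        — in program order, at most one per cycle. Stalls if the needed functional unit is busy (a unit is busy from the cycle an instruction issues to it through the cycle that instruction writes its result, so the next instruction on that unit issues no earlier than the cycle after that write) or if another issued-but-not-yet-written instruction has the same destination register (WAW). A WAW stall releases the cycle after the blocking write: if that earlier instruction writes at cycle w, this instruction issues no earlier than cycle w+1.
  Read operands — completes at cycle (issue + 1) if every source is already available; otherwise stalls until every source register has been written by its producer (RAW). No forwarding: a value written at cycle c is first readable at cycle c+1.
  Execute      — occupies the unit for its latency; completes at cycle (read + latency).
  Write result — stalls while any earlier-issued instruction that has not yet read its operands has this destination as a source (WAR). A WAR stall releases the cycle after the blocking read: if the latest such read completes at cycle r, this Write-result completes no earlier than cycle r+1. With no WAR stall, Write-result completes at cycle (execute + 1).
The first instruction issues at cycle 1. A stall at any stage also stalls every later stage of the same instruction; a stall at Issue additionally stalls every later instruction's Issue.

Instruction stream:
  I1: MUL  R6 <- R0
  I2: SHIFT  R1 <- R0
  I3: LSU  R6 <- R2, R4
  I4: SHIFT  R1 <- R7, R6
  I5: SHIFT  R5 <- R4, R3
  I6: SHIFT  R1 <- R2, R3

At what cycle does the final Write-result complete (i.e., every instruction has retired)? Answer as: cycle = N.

  I1 | 1 | 2 | 8 | 9
  I2 | 2 | 3 | 4 | 5
  I3 | 10 | 11 | 12 | 13   WAW R6: wait I1 write@9
  I4 | 11 | 14 | 15 | 16   RAW R6: wait I3 write@13
  I5 | 17 | 18 | 19 | 20   struct: SHIFT busy until I4 writes@16
  I6 | 21 | 22 | 23 | 24   struct: SHIFT busy until I5 writes@20

cycle = 24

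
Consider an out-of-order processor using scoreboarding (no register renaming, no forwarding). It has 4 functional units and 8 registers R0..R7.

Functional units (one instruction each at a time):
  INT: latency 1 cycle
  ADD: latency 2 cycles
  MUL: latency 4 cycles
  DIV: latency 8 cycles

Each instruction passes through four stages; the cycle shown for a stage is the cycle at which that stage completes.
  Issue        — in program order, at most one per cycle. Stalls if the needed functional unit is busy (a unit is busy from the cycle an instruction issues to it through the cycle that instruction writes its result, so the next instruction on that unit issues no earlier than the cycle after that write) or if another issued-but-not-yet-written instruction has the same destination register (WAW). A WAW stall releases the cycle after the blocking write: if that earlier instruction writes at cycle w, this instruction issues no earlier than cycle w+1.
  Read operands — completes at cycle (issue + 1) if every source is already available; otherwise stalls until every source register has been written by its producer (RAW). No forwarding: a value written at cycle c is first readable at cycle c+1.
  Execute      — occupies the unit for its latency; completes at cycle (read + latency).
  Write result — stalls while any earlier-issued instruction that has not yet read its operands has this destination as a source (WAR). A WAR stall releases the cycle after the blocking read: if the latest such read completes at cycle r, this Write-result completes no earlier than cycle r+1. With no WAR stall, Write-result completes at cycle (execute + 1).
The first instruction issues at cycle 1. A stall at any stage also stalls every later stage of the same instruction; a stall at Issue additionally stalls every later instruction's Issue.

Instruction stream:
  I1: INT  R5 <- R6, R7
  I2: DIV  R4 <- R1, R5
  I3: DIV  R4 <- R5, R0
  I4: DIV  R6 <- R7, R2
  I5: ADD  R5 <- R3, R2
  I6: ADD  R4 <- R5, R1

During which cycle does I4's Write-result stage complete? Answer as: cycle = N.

cycle = 36

I1  is:1  ro:2  ex:3  wr:4
I2  is:2  ro:5  ex:13  wr:14  — RAW R5: wait I1 write@4
I3  is:15  ro:16  ex:24  wr:25  — struct: DIV busy until I2 writes@14
I4  is:26  ro:27  ex:35  wr:36  — struct: DIV busy until I3 writes@25
I5  is:27  ro:28  ex:30  wr:31
I6  is:32  ro:33  ex:35  wr:36  — struct: ADD busy until I5 writes@31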